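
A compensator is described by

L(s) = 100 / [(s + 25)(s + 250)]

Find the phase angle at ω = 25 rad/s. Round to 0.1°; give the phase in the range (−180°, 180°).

-50.7°

At s = jω = j25:
pole (s+25): 25 + j25 → |·| = √(25²+25²) = √1250 ≈ 35.355, ∠ = arctan(25/25) ≈ 45.00°
pole (s+250): 250 + j25 → |·| = √(250²+25²) = √63125 ≈ 251.25, ∠ = arctan(25/250) ≈ 5.71°
∠L = 0.00° − 50.71° = -50.71°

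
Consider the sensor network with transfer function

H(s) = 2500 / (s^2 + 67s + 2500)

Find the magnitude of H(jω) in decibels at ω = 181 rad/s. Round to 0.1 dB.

-22.3 dB

At s = jω = j181:
quadratic: (j181)² + 67·j181 + 2500 = -30261 + j12127 → |·| ≈ 32600, ∠ ≈ 158.16°
|H| = 2500 / 32600 ≈ 0.076687
Gain = 20 log₁₀(0.076687) ≈ -22.31 dB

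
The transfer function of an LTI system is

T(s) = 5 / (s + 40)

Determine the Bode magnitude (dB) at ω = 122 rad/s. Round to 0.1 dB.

At s = jω = j122:
pole (s+40): 40 + j122 → |·| = √(40²+122²) = √16484 ≈ 128.39, ∠ = arctan(122/40) ≈ 71.85°
|T| = 5 / 128.39 ≈ 0.038944
Gain = 20 log₁₀(0.038944) ≈ -28.19 dB

-28.2 dB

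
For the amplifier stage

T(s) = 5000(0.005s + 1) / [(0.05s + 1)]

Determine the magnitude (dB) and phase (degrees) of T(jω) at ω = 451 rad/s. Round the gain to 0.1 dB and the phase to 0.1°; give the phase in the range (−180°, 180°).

54.8 dB, -21.4°

At ω = 451 rad/s:
zero (1 + j451·0.005) = 1 + j2.255 → |·| ≈ 2.4668, ∠ ≈ 66.08°
pole (1 + j451·0.05) = 1 + j22.55 → |·| ≈ 22.572, ∠ ≈ 87.46°
|T| = 5000 · 2.4668 / (22.572) ≈ 546.43
Gain = 20 log₁₀(546.43) ≈ 54.75 dB
∠T = (66.08°) − (87.46°) = -21.38°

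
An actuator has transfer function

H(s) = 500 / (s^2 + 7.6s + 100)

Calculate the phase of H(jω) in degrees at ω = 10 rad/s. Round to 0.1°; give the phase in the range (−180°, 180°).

-90.0°

At s = jω = j10:
quadratic: (j10)² + 7.6·j10 + 100 = 0 + j76 → |·| ≈ 76, ∠ ≈ 90.00°
∠H = 0.00° − 90.00° = -90.00°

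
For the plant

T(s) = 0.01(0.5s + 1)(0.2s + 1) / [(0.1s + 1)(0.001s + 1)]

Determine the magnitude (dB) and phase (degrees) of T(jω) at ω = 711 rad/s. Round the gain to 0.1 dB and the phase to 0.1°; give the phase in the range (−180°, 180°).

15.3 dB, 54.8°

At ω = 711 rad/s:
zero (1 + j711·0.5) = 1 + j355.5 → |·| ≈ 355.5, ∠ ≈ 89.84°
zero (1 + j711·0.2) = 1 + j142.2 → |·| ≈ 142.2, ∠ ≈ 89.60°
pole (1 + j711·0.1) = 1 + j71.1 → |·| ≈ 71.107, ∠ ≈ 89.19°
pole (1 + j711·0.001) = 1 + j0.711 → |·| ≈ 1.227, ∠ ≈ 35.41°
|T| = 0.01 · 355.5 · 142.2 / (71.107 · 1.227) ≈ 5.7941
Gain = 20 log₁₀(5.7941) ≈ 15.26 dB
∠T = (89.84° + 89.60°) − (89.19° + 35.41°) = 54.84°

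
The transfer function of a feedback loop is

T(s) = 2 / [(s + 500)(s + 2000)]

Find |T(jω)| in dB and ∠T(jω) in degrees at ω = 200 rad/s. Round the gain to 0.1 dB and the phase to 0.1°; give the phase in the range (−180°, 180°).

At s = jω = j200:
pole (s+500): 500 + j200 → |·| = √(500²+200²) = √290000 ≈ 538.52, ∠ = arctan(200/500) ≈ 21.80°
pole (s+2000): 2000 + j200 → |·| = √(2000²+200²) = √4040000 ≈ 2010, ∠ = arctan(200/2000) ≈ 5.71°
|T| = 2 / 1.0824e+06 ≈ 1.8477e-06
Gain = 20 log₁₀(1.8477e-06) ≈ -114.67 dB
∠T = 0.00° − 27.51° = -27.51°

-114.7 dB, -27.5°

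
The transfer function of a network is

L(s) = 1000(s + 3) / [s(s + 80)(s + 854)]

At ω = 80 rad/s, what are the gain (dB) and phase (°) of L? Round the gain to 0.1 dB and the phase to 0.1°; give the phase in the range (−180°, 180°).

At s = jω = j80:
zero (s+3): 3 + j80 → |·| = √(3²+80²) = √6409 ≈ 80.056, ∠ = arctan(80/3) ≈ 87.85°
pole (s+80): 80 + j80 → |·| = √(80²+80²) = √12800 ≈ 113.14, ∠ = arctan(80/80) ≈ 45.00°
pole (s+854): 854 + j80 → |·| = √(854²+80²) = √735716 ≈ 857.74, ∠ = arctan(80/854) ≈ 5.35°
pole at origin: |s| = 80, ∠ = 90.00° (in denominator)
|L| = 1000 · 80.056 / 7.7636e+06 ≈ 0.010312
Gain = 20 log₁₀(0.010312) ≈ -39.73 dB
∠L = 87.85° − 140.35° = -52.50°

-39.7 dB, -52.5°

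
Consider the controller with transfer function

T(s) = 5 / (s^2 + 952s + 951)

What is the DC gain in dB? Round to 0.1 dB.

-45.6 dB

T(0) = 5 / 951 ≈ 0.0052576
20 log₁₀(0.0052576) ≈ -45.58 dB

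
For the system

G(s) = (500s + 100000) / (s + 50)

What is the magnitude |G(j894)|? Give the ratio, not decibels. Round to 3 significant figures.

Substitute s = j894:
Numerator: 500(j894) + 100000 = 100000 + j447000
Denominator: (j894) + 50 = 50 + j894
|N| = √(100000² + 447000²) ≈ 4.5805e+05, ∠N ≈ 77.39°
|D| = √(50² + 894²) ≈ 895.4, ∠D ≈ 86.80°
|G| = 4.5805e+05 / 895.4 ≈ 511.56

512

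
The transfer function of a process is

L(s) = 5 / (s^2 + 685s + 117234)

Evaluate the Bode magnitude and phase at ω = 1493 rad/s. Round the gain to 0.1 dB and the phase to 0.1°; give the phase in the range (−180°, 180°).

-113.4 dB, -154.2°

Substitute s = j1493:
Numerator: 5 = 5 + j0
Denominator: (j1493)^2 + 685(j1493) + 117234 = -2111815 + j1022705
|N| = √(5² + 0²) ≈ 5, ∠N ≈ 0.00°
|D| = √(2111815² + 1022705²) ≈ 2.3464e+06, ∠D ≈ 154.16°
|L| = 5 / 2.3464e+06 ≈ 2.1309e-06
Gain = 20 log₁₀(2.1309e-06) ≈ -113.43 dB
∠L = 0.00° − 154.16° = -154.16°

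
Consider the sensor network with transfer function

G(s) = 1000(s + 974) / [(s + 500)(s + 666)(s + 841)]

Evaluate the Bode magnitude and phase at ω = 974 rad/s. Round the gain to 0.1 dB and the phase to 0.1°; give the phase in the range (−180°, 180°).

-61.6 dB, -122.7°

At s = jω = j974:
zero (s+974): 974 + j974 → |·| = √(974²+974²) = √1897352 ≈ 1377.4, ∠ = arctan(974/974) ≈ 45.00°
pole (s+500): 500 + j974 → |·| = √(500²+974²) = √1198676 ≈ 1094.8, ∠ = arctan(974/500) ≈ 62.83°
pole (s+666): 666 + j974 → |·| = √(666²+974²) = √1392232 ≈ 1179.9, ∠ = arctan(974/666) ≈ 55.64°
pole (s+841): 841 + j974 → |·| = √(841²+974²) = √1655957 ≈ 1286.8, ∠ = arctan(974/841) ≈ 49.19°
|G| = 1000 · 1377.4 / 1.6622e+09 ≈ 0.00082866
Gain = 20 log₁₀(0.00082866) ≈ -61.63 dB
∠G = 45.00° − 167.66° = -122.66°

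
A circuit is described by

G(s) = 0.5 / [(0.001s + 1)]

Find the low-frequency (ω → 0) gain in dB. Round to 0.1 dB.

G(0) = 0.5 · 1 / 1 = 0.5
20 log₁₀(0.5) ≈ -6.02 dB

-6.0 dB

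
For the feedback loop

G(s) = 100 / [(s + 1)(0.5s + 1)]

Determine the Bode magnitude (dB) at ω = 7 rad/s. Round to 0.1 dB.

11.8 dB

At ω = 7 rad/s:
pole (1 + j7·1) = 1 + j7 → |·| ≈ 7.0711, ∠ ≈ 81.87°
pole (1 + j7·0.5) = 1 + j3.5 → |·| ≈ 3.6401, ∠ ≈ 74.05°
|G| = 100 · 1 / (7.0711 · 3.6401) ≈ 3.8851
Gain = 20 log₁₀(3.8851) ≈ 11.79 dB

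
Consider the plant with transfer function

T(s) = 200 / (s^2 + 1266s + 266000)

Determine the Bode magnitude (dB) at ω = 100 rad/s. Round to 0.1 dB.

Substitute s = j100:
Numerator: 200 = 200 + j0
Denominator: (j100)^2 + 1266(j100) + 266000 = 256000 + j126600
|N| = √(200² + 0²) ≈ 200, ∠N ≈ 0.00°
|D| = √(256000² + 126600²) ≈ 2.8559e+05, ∠D ≈ 26.31°
|T| = 200 / 2.8559e+05 ≈ 0.0007003
Gain = 20 log₁₀(0.0007003) ≈ -63.09 dB

-63.1 dB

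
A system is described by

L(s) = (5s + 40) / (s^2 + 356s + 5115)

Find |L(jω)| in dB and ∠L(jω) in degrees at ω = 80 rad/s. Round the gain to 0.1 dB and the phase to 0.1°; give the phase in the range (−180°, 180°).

Substitute s = j80:
Numerator: 5(j80) + 40 = 40 + j400
Denominator: (j80)^2 + 356(j80) + 5115 = -1285 + j28480
|N| = √(40² + 400²) ≈ 402, ∠N ≈ 84.29°
|D| = √(1285² + 28480²) ≈ 28509, ∠D ≈ 92.58°
|L| = 402 / 28509 ≈ 0.014101
Gain = 20 log₁₀(0.014101) ≈ -37.02 dB
∠L = 84.29° − 92.58° = -8.29°

-37.0 dB, -8.3°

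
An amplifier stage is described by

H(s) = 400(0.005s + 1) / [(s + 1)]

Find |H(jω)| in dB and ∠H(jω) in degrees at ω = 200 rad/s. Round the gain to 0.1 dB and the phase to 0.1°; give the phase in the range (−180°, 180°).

9.0 dB, -44.7°

At ω = 200 rad/s:
zero (1 + j200·0.005) = 1 + j1 → |·| ≈ 1.4142, ∠ ≈ 45.00°
pole (1 + j200·1) = 1 + j200 → |·| ≈ 200, ∠ ≈ 89.71°
|H| = 400 · 1.4142 / (200) ≈ 2.8284
Gain = 20 log₁₀(2.8284) ≈ 9.03 dB
∠H = (45.00°) − (89.71°) = -44.71°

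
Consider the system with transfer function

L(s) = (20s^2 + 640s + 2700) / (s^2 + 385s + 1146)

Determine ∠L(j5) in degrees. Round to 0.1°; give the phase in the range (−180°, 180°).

Substitute s = j5:
Numerator: 20(j5)^2 + 640(j5) + 2700 = 2200 + j3200
Denominator: (j5)^2 + 385(j5) + 1146 = 1121 + j1925
|N| = √(2200² + 3200²) ≈ 3883.3, ∠N ≈ 55.49°
|D| = √(1121² + 1925²) ≈ 2227.6, ∠D ≈ 59.79°
∠L = 55.49° − 59.79° = -4.30°

-4.3°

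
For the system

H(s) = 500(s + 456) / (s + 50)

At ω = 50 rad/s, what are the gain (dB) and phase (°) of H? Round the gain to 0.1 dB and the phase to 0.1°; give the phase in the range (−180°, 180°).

70.2 dB, -38.7°

At s = jω = j50:
zero (s+456): 456 + j50 → |·| = √(456²+50²) = √210436 ≈ 458.73, ∠ = arctan(50/456) ≈ 6.26°
pole (s+50): 50 + j50 → |·| = √(50²+50²) = √5000 ≈ 70.711, ∠ = arctan(50/50) ≈ 45.00°
|H| = 500 · 458.73 / 70.711 ≈ 3243.7
Gain = 20 log₁₀(3243.7) ≈ 70.22 dB
∠H = 6.26° − 45.00° = -38.74°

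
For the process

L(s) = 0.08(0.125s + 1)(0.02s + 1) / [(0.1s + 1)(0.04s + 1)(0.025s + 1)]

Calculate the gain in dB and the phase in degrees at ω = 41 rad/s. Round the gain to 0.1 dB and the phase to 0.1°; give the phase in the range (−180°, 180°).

At ω = 41 rad/s:
zero (1 + j41·0.125) = 1 + j5.125 → |·| ≈ 5.2216, ∠ ≈ 78.96°
zero (1 + j41·0.02) = 1 + j0.82 → |·| ≈ 1.2932, ∠ ≈ 39.35°
pole (1 + j41·0.1) = 1 + j4.1 → |·| ≈ 4.2202, ∠ ≈ 76.29°
pole (1 + j41·0.04) = 1 + j1.64 → |·| ≈ 1.9208, ∠ ≈ 58.63°
pole (1 + j41·0.025) = 1 + j1.025 → |·| ≈ 1.432, ∠ ≈ 45.71°
|L| = 0.08 · 5.2216 · 1.2932 / (4.2202 · 1.9208 · 1.432) ≈ 0.046537
Gain = 20 log₁₀(0.046537) ≈ -26.64 dB
∠L = (78.96° + 39.35°) − (76.29° + 58.63° + 45.71°) = -62.32°

-26.6 dB, -62.3°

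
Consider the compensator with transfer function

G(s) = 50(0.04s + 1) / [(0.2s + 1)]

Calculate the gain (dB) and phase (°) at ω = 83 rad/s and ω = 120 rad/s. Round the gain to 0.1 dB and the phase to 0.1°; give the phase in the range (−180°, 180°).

ω = 83: 20.4 dB, -13.3°; ω = 120: 20.2 dB, -9.4°

At ω = 83 rad/s:
zero (1 + j83·0.04) = 1 + j3.32 → |·| ≈ 3.4673, ∠ ≈ 73.24°
pole (1 + j83·0.2) = 1 + j16.6 → |·| ≈ 16.63, ∠ ≈ 86.55°
|G| = 50 · 3.4673 / (16.63) ≈ 10.425
Gain = 20 log₁₀(10.425) ≈ 20.36 dB
∠G = (73.24°) − (86.55°) = -13.31°

At ω = 120 rad/s:
zero (1 + j120·0.04) = 1 + j4.8 → |·| ≈ 4.9031, ∠ ≈ 78.23°
pole (1 + j120·0.2) = 1 + j24 → |·| ≈ 24.021, ∠ ≈ 87.61°
|G| = 50 · 4.9031 / (24.021) ≈ 10.206
Gain = 20 log₁₀(10.206) ≈ 20.18 dB
∠G = (78.23°) − (87.61°) = -9.38°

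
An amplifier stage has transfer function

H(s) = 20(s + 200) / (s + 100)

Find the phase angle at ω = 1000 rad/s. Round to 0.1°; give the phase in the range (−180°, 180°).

-5.6°

At s = jω = j1000:
zero (s+200): 200 + j1000 → |·| = √(200²+1000²) = √1040000 ≈ 1019.8, ∠ = arctan(1000/200) ≈ 78.69°
pole (s+100): 100 + j1000 → |·| = √(100²+1000²) = √1010000 ≈ 1005, ∠ = arctan(1000/100) ≈ 84.29°
∠H = 78.69° − 84.29° = -5.60°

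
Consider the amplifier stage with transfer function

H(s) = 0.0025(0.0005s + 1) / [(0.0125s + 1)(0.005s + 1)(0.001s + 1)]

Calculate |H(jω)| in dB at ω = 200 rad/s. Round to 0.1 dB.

At ω = 200 rad/s:
zero (1 + j200·0.0005) = 1 + j0.1 → |·| ≈ 1.005, ∠ ≈ 5.71°
pole (1 + j200·0.0125) = 1 + j2.5 → |·| ≈ 2.6926, ∠ ≈ 68.20°
pole (1 + j200·0.005) = 1 + j1 → |·| ≈ 1.4142, ∠ ≈ 45.00°
pole (1 + j200·0.001) = 1 + j0.2 → |·| ≈ 1.0198, ∠ ≈ 11.31°
|H| = 0.0025 · 1.005 / (2.6926 · 1.4142 · 1.0198) ≈ 0.00064701
Gain = 20 log₁₀(0.00064701) ≈ -63.78 dB

-63.8 dB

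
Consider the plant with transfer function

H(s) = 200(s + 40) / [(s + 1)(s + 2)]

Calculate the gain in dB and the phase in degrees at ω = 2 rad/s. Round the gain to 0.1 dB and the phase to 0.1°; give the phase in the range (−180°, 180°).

At s = jω = j2:
zero (s+40): 40 + j2 → |·| = √(40²+2²) = √1604 ≈ 40.05, ∠ = arctan(2/40) ≈ 2.86°
pole (s+1): 1 + j2 → |·| = √(1²+2²) = √5 ≈ 2.2361, ∠ = arctan(2/1) ≈ 63.43°
pole (s+2): 2 + j2 → |·| = √(2²+2²) = √8 ≈ 2.8284, ∠ = arctan(2/2) ≈ 45.00°
|H| = 200 · 40.05 / 6.3246 ≈ 1266.5
Gain = 20 log₁₀(1266.5) ≈ 62.05 dB
∠H = 2.86° − 108.43° = -105.57°

62.1 dB, -105.6°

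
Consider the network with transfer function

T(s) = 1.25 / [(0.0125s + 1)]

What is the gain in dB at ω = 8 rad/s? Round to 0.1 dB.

At ω = 8 rad/s:
pole (1 + j8·0.0125) = 1 + j0.1 → |·| ≈ 1.005, ∠ ≈ 5.71°
|T| = 1.25 · 1 / (1.005) ≈ 1.2438
Gain = 20 log₁₀(1.2438) ≈ 1.90 dB

1.9 dB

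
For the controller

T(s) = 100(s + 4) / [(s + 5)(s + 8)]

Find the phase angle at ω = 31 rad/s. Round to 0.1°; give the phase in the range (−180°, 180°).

-73.7°

At s = jω = j31:
zero (s+4): 4 + j31 → |·| = √(4²+31²) = √977 ≈ 31.257, ∠ = arctan(31/4) ≈ 82.65°
pole (s+5): 5 + j31 → |·| = √(5²+31²) = √986 ≈ 31.401, ∠ = arctan(31/5) ≈ 80.84°
pole (s+8): 8 + j31 → |·| = √(8²+31²) = √1025 ≈ 32.016, ∠ = arctan(31/8) ≈ 75.53°
∠T = 82.65° − 156.37° = -73.72°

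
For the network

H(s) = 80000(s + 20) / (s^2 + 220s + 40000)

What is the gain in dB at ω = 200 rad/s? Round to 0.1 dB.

51.3 dB

At s = jω = j200:
zero (s+20): 20 + j200 → |·| = √(20²+200²) = √40400 ≈ 201, ∠ = arctan(200/20) ≈ 84.29°
quadratic: (j200)² + 220·j200 + 40000 = 0 + j44000 → |·| ≈ 44000, ∠ ≈ 90.00°
|H| = 80000 · 201 / 44000 ≈ 365.45
Gain = 20 log₁₀(365.45) ≈ 51.26 dB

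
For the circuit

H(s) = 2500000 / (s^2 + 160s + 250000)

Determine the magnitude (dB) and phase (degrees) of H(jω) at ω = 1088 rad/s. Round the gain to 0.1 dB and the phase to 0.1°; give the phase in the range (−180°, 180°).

8.4 dB, -169.4°

At s = jω = j1088:
quadratic: (j1088)² + 160·j1088 + 250000 = -933744 + j174080 → |·| ≈ 9.4983e+05, ∠ ≈ 169.44°
|H| = 2500000 / 9.4983e+05 ≈ 2.632
Gain = 20 log₁₀(2.632) ≈ 8.41 dB
∠H = 0.00° − 169.44° = -169.44°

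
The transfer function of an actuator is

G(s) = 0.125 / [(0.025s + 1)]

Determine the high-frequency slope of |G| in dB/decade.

-20 dB/decade

Each pole contributes −20 dB/decade at high frequency; each zero contributes +20 dB/decade.
Net: 0 zero(s) − 1 pole(s) → -20 dB/decade.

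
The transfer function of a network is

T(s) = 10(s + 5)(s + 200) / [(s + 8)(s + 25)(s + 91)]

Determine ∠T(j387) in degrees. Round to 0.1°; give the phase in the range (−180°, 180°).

-100.0°

At s = jω = j387:
zero (s+5): 5 + j387 → |·| = √(5²+387²) = √149794 ≈ 387.03, ∠ = arctan(387/5) ≈ 89.26°
zero (s+200): 200 + j387 → |·| = √(200²+387²) = √189769 ≈ 435.62, ∠ = arctan(387/200) ≈ 62.67°
pole (s+8): 8 + j387 → |·| = √(8²+387²) = √149833 ≈ 387.08, ∠ = arctan(387/8) ≈ 88.82°
pole (s+25): 25 + j387 → |·| = √(25²+387²) = √150394 ≈ 387.81, ∠ = arctan(387/25) ≈ 86.30°
pole (s+91): 91 + j387 → |·| = √(91²+387²) = √158050 ≈ 397.56, ∠ = arctan(387/91) ≈ 76.77°
∠T = 151.93° − 251.89° = -99.96°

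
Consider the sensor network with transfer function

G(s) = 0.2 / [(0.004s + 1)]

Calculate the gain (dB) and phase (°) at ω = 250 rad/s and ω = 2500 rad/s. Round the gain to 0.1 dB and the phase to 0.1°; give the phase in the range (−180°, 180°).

ω = 250: -17.0 dB, -45.0°; ω = 2500: -34.0 dB, -84.3°

At ω = 250 rad/s:
pole (1 + j250·0.004) = 1 + j1 → |·| ≈ 1.4142, ∠ ≈ 45.00°
|G| = 0.2 · 1 / (1.4142) ≈ 0.14142
Gain = 20 log₁₀(0.14142) ≈ -16.99 dB
∠G = (0°) − (45.00°) = -45.00°

At ω = 2500 rad/s:
pole (1 + j2500·0.004) = 1 + j10 → |·| ≈ 10.05, ∠ ≈ 84.29°
|G| = 0.2 · 1 / (10.05) ≈ 0.0199
Gain = 20 log₁₀(0.0199) ≈ -34.02 dB
∠G = (0°) − (84.29°) = -84.29°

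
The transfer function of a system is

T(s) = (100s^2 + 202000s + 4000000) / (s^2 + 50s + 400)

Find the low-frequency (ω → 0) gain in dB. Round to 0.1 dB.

80.0 dB

T(0) = 4000000 / 400 = 10000
20 log₁₀(10000) ≈ 80.00 dB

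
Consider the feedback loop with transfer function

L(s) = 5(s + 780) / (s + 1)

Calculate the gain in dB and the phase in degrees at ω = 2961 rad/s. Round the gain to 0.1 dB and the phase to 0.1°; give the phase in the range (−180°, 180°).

14.3 dB, -14.7°

At s = jω = j2961:
zero (s+780): 780 + j2961 → |·| = √(780²+2961²) = √9375921 ≈ 3062, ∠ = arctan(2961/780) ≈ 75.24°
pole (s+1): 1 + j2961 → |·| = √(1²+2961²) = √8767522 ≈ 2961, ∠ = arctan(2961/1) ≈ 89.98°
|L| = 5 · 3062 / 2961 ≈ 5.1706
Gain = 20 log₁₀(5.1706) ≈ 14.27 dB
∠L = 75.24° − 89.98° = -14.74°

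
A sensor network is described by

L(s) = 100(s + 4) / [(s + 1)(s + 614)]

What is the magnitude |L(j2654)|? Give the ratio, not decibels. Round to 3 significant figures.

0.0367

At s = jω = j2654:
zero (s+4): 4 + j2654 → |·| = √(4²+2654²) = √7043732 ≈ 2654, ∠ = arctan(2654/4) ≈ 89.91°
pole (s+1): 1 + j2654 → |·| = √(1²+2654²) = √7043717 ≈ 2654, ∠ = arctan(2654/1) ≈ 89.98°
pole (s+614): 614 + j2654 → |·| = √(614²+2654²) = √7420712 ≈ 2724.1, ∠ = arctan(2654/614) ≈ 76.97°
|L| = 100 · 2654 / 7.2298e+06 ≈ 0.036709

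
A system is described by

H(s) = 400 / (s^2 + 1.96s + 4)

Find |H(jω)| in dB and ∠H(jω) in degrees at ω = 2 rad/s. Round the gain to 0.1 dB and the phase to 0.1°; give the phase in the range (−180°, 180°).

At s = jω = j2:
quadratic: (j2)² + 1.96·j2 + 4 = 0 + j3.92 → |·| ≈ 3.92, ∠ ≈ 90.00°
|H| = 400 / 3.92 ≈ 102.04
Gain = 20 log₁₀(102.04) ≈ 40.18 dB
∠H = 0.00° − 90.00° = -90.00°

40.2 dB, -90.0°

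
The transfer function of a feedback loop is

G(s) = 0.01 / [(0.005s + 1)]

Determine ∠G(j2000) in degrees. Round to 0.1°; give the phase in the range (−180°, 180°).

At ω = 2000 rad/s:
pole (1 + j2000·0.005) = 1 + j10 → |·| ≈ 10.05, ∠ ≈ 84.29°
∠G = (0°) − (84.29°) = -84.29°

-84.3°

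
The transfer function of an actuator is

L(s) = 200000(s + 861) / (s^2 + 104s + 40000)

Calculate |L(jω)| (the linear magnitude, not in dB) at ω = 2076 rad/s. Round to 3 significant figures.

105

At s = jω = j2076:
zero (s+861): 861 + j2076 → |·| = √(861²+2076²) = √5051097 ≈ 2247.5, ∠ = arctan(2076/861) ≈ 67.47°
quadratic: (j2076)² + 104·j2076 + 40000 = -4269776 + j215904 → |·| ≈ 4.2752e+06, ∠ ≈ 177.11°
|L| = 200000 · 2247.5 / 4.2752e+06 ≈ 105.14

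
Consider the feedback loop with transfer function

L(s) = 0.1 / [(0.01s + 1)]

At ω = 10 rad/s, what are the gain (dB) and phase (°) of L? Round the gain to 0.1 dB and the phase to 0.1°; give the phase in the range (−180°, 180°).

-20.0 dB, -5.7°

At ω = 10 rad/s:
pole (1 + j10·0.01) = 1 + j0.1 → |·| ≈ 1.005, ∠ ≈ 5.71°
|L| = 0.1 · 1 / (1.005) ≈ 0.099502
Gain = 20 log₁₀(0.099502) ≈ -20.04 dB
∠L = (0°) − (5.71°) = -5.71°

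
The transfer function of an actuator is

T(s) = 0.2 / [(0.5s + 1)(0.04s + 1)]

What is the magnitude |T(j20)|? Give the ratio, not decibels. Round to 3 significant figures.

0.0155

At ω = 20 rad/s:
pole (1 + j20·0.5) = 1 + j10 → |·| ≈ 10.05, ∠ ≈ 84.29°
pole (1 + j20·0.04) = 1 + j0.8 → |·| ≈ 1.2806, ∠ ≈ 38.66°
|T| = 0.2 · 1 / (10.05 · 1.2806) ≈ 0.01554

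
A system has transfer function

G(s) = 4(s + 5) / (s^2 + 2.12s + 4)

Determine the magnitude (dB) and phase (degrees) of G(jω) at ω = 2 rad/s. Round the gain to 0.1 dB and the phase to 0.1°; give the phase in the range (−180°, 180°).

14.1 dB, -68.2°

At s = jω = j2:
zero (s+5): 5 + j2 → |·| = √(5²+2²) = √29 ≈ 5.3852, ∠ = arctan(2/5) ≈ 21.80°
quadratic: (j2)² + 2.12·j2 + 4 = 0 + j4.24 → |·| ≈ 4.24, ∠ ≈ 90.00°
|G| = 4 · 5.3852 / 4.24 ≈ 5.0804
Gain = 20 log₁₀(5.0804) ≈ 14.12 dB
∠G = 21.80° − 90.00° = -68.20°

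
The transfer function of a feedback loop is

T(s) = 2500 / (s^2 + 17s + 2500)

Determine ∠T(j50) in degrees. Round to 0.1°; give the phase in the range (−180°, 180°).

At s = jω = j50:
quadratic: (j50)² + 17·j50 + 2500 = 0 + j850 → |·| ≈ 850, ∠ ≈ 90.00°
∠T = 0.00° − 90.00° = -90.00°

-90.0°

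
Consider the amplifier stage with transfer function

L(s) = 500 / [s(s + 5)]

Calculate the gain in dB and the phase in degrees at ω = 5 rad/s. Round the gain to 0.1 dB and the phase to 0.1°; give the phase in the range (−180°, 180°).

23.0 dB, -135.0°

At s = jω = j5:
pole (s+5): 5 + j5 → |·| = √(5²+5²) = √50 ≈ 7.0711, ∠ = arctan(5/5) ≈ 45.00°
pole at origin: |s| = 5, ∠ = 90.00° (in denominator)
|L| = 500 / 35.355 ≈ 14.142
Gain = 20 log₁₀(14.142) ≈ 23.01 dB
∠L = 0.00° − 135.00° = -135.00°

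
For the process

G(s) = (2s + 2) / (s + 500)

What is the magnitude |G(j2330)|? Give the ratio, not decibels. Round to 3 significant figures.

1.96

Substitute s = j2330:
Numerator: 2(j2330) + 2 = 2 + j4660
Denominator: (j2330) + 500 = 500 + j2330
|N| = √(2² + 4660²) ≈ 4660, ∠N ≈ 89.98°
|D| = √(500² + 2330²) ≈ 2383, ∠D ≈ 77.89°
|G| = 4660 / 2383 ≈ 1.9555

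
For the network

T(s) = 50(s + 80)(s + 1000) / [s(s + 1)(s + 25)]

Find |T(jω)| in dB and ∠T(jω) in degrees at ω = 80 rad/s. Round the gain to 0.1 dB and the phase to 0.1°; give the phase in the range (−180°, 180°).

At s = jω = j80:
zero (s+80): 80 + j80 → |·| = √(80²+80²) = √12800 ≈ 113.14, ∠ = arctan(80/80) ≈ 45.00°
zero (s+1000): 1000 + j80 → |·| = √(1000²+80²) = √1006400 ≈ 1003.2, ∠ = arctan(80/1000) ≈ 4.57°
pole (s+1): 1 + j80 → |·| = √(1²+80²) = √6401 ≈ 80.006, ∠ = arctan(80/1) ≈ 89.28°
pole (s+25): 25 + j80 → |·| = √(25²+80²) = √7025 ≈ 83.815, ∠ = arctan(80/25) ≈ 72.65°
pole at origin: |s| = 80, ∠ = 90.00° (in denominator)
|T| = 50 · 1.135e+05 / 5.3646e+05 ≈ 10.579
Gain = 20 log₁₀(10.579) ≈ 20.49 dB
∠T = 49.57° − 251.93° = -202.36° ≡ 157.64° (principal value)

20.5 dB, 157.6°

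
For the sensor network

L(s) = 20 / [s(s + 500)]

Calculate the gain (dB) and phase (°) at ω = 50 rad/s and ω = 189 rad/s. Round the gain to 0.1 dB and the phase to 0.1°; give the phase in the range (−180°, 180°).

ω = 50: -62.0 dB, -95.7°; ω = 189: -74.1 dB, -110.7°

At s = jω = j50:
pole (s+500): 500 + j50 → |·| = √(500²+50²) = √252500 ≈ 502.49, ∠ = arctan(50/500) ≈ 5.71°
pole at origin: |s| = 50, ∠ = 90.00° (in denominator)
|L| = 20 / 25124 ≈ 0.00079605
Gain = 20 log₁₀(0.00079605) ≈ -61.98 dB
∠L = 0.00° − 95.71° = -95.71°

At s = jω = j189:
pole (s+500): 500 + j189 → |·| = √(500²+189²) = √285721 ≈ 534.53, ∠ = arctan(189/500) ≈ 20.71°
pole at origin: |s| = 189, ∠ = 90.00° (in denominator)
|L| = 20 / 1.0103e+05 ≈ 0.00019796
Gain = 20 log₁₀(0.00019796) ≈ -74.07 dB
∠L = 0.00° − 110.71° = -110.71°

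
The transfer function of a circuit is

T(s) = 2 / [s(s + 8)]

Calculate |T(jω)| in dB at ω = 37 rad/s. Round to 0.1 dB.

At s = jω = j37:
pole (s+8): 8 + j37 → |·| = √(8²+37²) = √1433 ≈ 37.855, ∠ = arctan(37/8) ≈ 77.80°
pole at origin: |s| = 37, ∠ = 90.00° (in denominator)
|T| = 2 / 1400.6 ≈ 0.001428
Gain = 20 log₁₀(0.001428) ≈ -56.91 dB

-56.9 dB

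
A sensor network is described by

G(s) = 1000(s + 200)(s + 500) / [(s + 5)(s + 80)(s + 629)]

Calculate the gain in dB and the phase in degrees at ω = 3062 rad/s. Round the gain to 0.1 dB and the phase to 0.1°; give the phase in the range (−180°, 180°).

-9.8 dB, -89.8°

At s = jω = j3062:
zero (s+200): 200 + j3062 → |·| = √(200²+3062²) = √9415844 ≈ 3068.5, ∠ = arctan(3062/200) ≈ 86.26°
zero (s+500): 500 + j3062 → |·| = √(500²+3062²) = √9625844 ≈ 3102.6, ∠ = arctan(3062/500) ≈ 80.73°
pole (s+5): 5 + j3062 → |·| = √(5²+3062²) = √9375869 ≈ 3062, ∠ = arctan(3062/5) ≈ 89.91°
pole (s+80): 80 + j3062 → |·| = √(80²+3062²) = √9382244 ≈ 3063, ∠ = arctan(3062/80) ≈ 88.50°
pole (s+629): 629 + j3062 → |·| = √(629²+3062²) = √9771485 ≈ 3125.9, ∠ = arctan(3062/629) ≈ 78.39°
|G| = 1000 · 9.5203e+06 / 2.9318e+10 ≈ 0.32473
Gain = 20 log₁₀(0.32473) ≈ -9.77 dB
∠G = 166.99° − 256.80° = -89.81°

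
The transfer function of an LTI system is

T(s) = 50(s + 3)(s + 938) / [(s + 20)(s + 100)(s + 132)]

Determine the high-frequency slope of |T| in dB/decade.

-20 dB/decade

Each pole contributes −20 dB/decade at high frequency; each zero contributes +20 dB/decade.
Net: 2 zero(s) − 3 pole(s) → -20 dB/decade.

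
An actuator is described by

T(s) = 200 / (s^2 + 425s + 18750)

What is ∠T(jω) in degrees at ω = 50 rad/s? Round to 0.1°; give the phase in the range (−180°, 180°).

-52.6°

Substitute s = j50:
Numerator: 200 = 200 + j0
Denominator: (j50)^2 + 425(j50) + 18750 = 16250 + j21250
|N| = √(200² + 0²) ≈ 200, ∠N ≈ 0.00°
|D| = √(16250² + 21250²) ≈ 26751, ∠D ≈ 52.59°
∠T = 0.00° − 52.59° = -52.59°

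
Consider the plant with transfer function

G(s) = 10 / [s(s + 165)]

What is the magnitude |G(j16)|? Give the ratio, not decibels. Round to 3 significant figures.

0.00377

At s = jω = j16:
pole (s+165): 165 + j16 → |·| = √(165²+16²) = √27481 ≈ 165.77, ∠ = arctan(16/165) ≈ 5.54°
pole at origin: |s| = 16, ∠ = 90.00° (in denominator)
|G| = 10 / 2652.3 ≈ 0.0037703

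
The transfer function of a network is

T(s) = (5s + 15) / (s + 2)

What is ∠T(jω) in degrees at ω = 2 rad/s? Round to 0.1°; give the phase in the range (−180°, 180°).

Substitute s = j2:
Numerator: 5(j2) + 15 = 15 + j10
Denominator: (j2) + 2 = 2 + j2
|N| = √(15² + 10²) ≈ 18.028, ∠N ≈ 33.69°
|D| = √(2² + 2²) ≈ 2.8284, ∠D ≈ 45.00°
∠T = 33.69° − 45.00° = -11.31°

-11.3°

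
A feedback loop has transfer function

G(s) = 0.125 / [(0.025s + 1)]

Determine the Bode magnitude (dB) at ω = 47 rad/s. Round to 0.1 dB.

At ω = 47 rad/s:
pole (1 + j47·0.025) = 1 + j1.175 → |·| ≈ 1.5429, ∠ ≈ 49.60°
|G| = 0.125 · 1 / (1.5429) ≈ 0.081016
Gain = 20 log₁₀(0.081016) ≈ -21.83 dB

-21.8 dB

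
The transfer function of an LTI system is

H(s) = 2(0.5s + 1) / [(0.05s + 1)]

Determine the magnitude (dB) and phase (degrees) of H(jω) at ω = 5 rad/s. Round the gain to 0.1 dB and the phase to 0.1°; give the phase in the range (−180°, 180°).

At ω = 5 rad/s:
zero (1 + j5·0.5) = 1 + j2.5 → |·| ≈ 2.6926, ∠ ≈ 68.20°
pole (1 + j5·0.05) = 1 + j0.25 → |·| ≈ 1.0308, ∠ ≈ 14.04°
|H| = 2 · 2.6926 / (1.0308) ≈ 5.2243
Gain = 20 log₁₀(5.2243) ≈ 14.36 dB
∠H = (68.20°) − (14.04°) = 54.16°

14.4 dB, 54.2°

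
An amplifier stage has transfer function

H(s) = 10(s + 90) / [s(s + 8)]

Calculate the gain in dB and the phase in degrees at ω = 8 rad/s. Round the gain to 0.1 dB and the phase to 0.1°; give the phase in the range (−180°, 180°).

20.0 dB, -129.9°

At s = jω = j8:
zero (s+90): 90 + j8 → |·| = √(90²+8²) = √8164 ≈ 90.355, ∠ = arctan(8/90) ≈ 5.08°
pole (s+8): 8 + j8 → |·| = √(8²+8²) = √128 ≈ 11.314, ∠ = arctan(8/8) ≈ 45.00°
pole at origin: |s| = 8, ∠ = 90.00° (in denominator)
|H| = 10 · 90.355 / 90.512 ≈ 9.9827
Gain = 20 log₁₀(9.9827) ≈ 19.98 dB
∠H = 5.08° − 135.00° = -129.92°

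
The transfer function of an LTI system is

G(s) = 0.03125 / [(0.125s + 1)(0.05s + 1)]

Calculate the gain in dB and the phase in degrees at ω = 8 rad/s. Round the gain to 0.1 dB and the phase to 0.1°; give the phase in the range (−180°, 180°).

At ω = 8 rad/s:
pole (1 + j8·0.125) = 1 + j1 → |·| ≈ 1.4142, ∠ ≈ 45.00°
pole (1 + j8·0.05) = 1 + j0.4 → |·| ≈ 1.077, ∠ ≈ 21.80°
|G| = 0.03125 · 1 / (1.4142 · 1.077) ≈ 0.020517
Gain = 20 log₁₀(0.020517) ≈ -33.76 dB
∠G = (0°) − (45.00° + 21.80°) = -66.80°

-33.8 dB, -66.8°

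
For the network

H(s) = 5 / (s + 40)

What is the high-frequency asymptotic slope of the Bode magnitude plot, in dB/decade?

Each pole contributes −20 dB/decade at high frequency; each zero contributes +20 dB/decade.
Net: 0 zero(s) − 1 pole(s) → -20 dB/decade.

-20 dB/decade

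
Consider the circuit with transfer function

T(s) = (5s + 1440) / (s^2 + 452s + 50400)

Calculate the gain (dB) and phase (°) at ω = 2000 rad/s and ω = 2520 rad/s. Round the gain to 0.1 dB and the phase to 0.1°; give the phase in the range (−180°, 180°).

Substitute s = j2000:
Numerator: 5(j2000) + 1440 = 1440 + j10000
Denominator: (j2000)^2 + 452(j2000) + 50400 = -3949600 + j904000
|N| = √(1440² + 10000²) ≈ 10103, ∠N ≈ 81.81°
|D| = √(3949600² + 904000²) ≈ 4.0517e+06, ∠D ≈ 167.11°
|T| = 10103 / 4.0517e+06 ≈ 0.0024935
Gain = 20 log₁₀(0.0024935) ≈ -52.06 dB
∠T = 81.81° − 167.11° = -85.30°

Substitute s = j2520:
Numerator: 5(j2520) + 1440 = 1440 + j12600
Denominator: (j2520)^2 + 452(j2520) + 50400 = -6300000 + j1139040
|N| = √(1440² + 12600²) ≈ 12682, ∠N ≈ 83.48°
|D| = √(6300000² + 1139040²) ≈ 6.4021e+06, ∠D ≈ 169.75°
|T| = 12682 / 6.4021e+06 ≈ 0.0019809
Gain = 20 log₁₀(0.0019809) ≈ -54.06 dB
∠T = 83.48° − 169.75° = -86.27°

ω = 2000: -52.1 dB, -85.3°; ω = 2520: -54.1 dB, -86.3°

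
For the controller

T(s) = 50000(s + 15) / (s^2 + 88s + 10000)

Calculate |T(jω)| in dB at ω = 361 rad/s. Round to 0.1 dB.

43.2 dB

At s = jω = j361:
zero (s+15): 15 + j361 → |·| = √(15²+361²) = √130546 ≈ 361.31, ∠ = arctan(361/15) ≈ 87.62°
quadratic: (j361)² + 88·j361 + 10000 = -120321 + j31768 → |·| ≈ 1.2444e+05, ∠ ≈ 165.21°
|T| = 50000 · 361.31 / 1.2444e+05 ≈ 145.17
Gain = 20 log₁₀(145.17) ≈ 43.24 dB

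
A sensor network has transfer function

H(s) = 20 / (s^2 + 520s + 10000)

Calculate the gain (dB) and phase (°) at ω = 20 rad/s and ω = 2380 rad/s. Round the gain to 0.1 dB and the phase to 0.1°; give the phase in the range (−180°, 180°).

ω = 20: -57.0 dB, -47.3°; ω = 2380: -109.2 dB, -167.7°

Substitute s = j20:
Numerator: 20 = 20 + j0
Denominator: (j20)^2 + 520(j20) + 10000 = 9600 + j10400
|N| = √(20² + 0²) ≈ 20, ∠N ≈ 0.00°
|D| = √(9600² + 10400²) ≈ 14153, ∠D ≈ 47.29°
|H| = 20 / 14153 ≈ 0.0014131
Gain = 20 log₁₀(0.0014131) ≈ -57.00 dB
∠H = 0.00° − 47.29° = -47.29°

Substitute s = j2380:
Numerator: 20 = 20 + j0
Denominator: (j2380)^2 + 520(j2380) + 10000 = -5654400 + j1237600
|N| = √(20² + 0²) ≈ 20, ∠N ≈ 0.00°
|D| = √(5654400² + 1237600²) ≈ 5.7883e+06, ∠D ≈ 167.65°
|H| = 20 / 5.7883e+06 ≈ 3.4552e-06
Gain = 20 log₁₀(3.4552e-06) ≈ -109.23 dB
∠H = 0.00° − 167.65° = -167.65°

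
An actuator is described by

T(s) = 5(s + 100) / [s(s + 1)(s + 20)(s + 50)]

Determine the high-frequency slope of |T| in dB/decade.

Each pole contributes −20 dB/decade at high frequency; each zero contributes +20 dB/decade.
Net: 1 zero(s) − 4 pole(s) → -60 dB/decade.

-60 dB/decade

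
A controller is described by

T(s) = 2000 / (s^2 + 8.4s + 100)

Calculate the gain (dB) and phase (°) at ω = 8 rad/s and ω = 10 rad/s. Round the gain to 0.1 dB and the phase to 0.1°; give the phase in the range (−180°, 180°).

At s = jω = j8:
quadratic: (j8)² + 8.4·j8 + 100 = 36 + j67.2 → |·| ≈ 76.235, ∠ ≈ 61.82°
|T| = 2000 / 76.235 ≈ 26.235
Gain = 20 log₁₀(26.235) ≈ 28.38 dB
∠T = 0.00° − 61.82° = -61.82°

At s = jω = j10:
quadratic: (j10)² + 8.4·j10 + 100 = 0 + j84 → |·| ≈ 84, ∠ ≈ 90.00°
|T| = 2000 / 84 ≈ 23.81
Gain = 20 log₁₀(23.81) ≈ 27.54 dB
∠T = 0.00° − 90.00° = -90.00°

ω = 8: 28.4 dB, -61.8°; ω = 10: 27.5 dB, -90.0°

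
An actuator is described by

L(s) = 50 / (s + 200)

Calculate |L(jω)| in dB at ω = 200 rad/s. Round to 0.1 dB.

Substitute s = j200:
Numerator: 50 = 50 + j0
Denominator: (j200) + 200 = 200 + j200
|N| = √(50² + 0²) ≈ 50, ∠N ≈ 0.00°
|D| = √(200² + 200²) ≈ 282.84, ∠D ≈ 45.00°
|L| = 50 / 282.84 ≈ 0.17678
Gain = 20 log₁₀(0.17678) ≈ -15.05 dB

-15.1 dB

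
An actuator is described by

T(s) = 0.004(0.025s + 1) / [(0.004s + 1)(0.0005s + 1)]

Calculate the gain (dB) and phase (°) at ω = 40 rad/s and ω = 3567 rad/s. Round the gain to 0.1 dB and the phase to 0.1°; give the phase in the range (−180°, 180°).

ω = 40: -45.1 dB, 34.8°; ω = 3567: -38.3 dB, -57.4°

At ω = 40 rad/s:
zero (1 + j40·0.025) = 1 + j1 → |·| ≈ 1.4142, ∠ ≈ 45.00°
pole (1 + j40·0.004) = 1 + j0.16 → |·| ≈ 1.0127, ∠ ≈ 9.09°
pole (1 + j40·0.0005) = 1 + j0.02 → |·| ≈ 1.0002, ∠ ≈ 1.15°
|T| = 0.004 · 1.4142 / (1.0127 · 1.0002) ≈ 0.0055847
Gain = 20 log₁₀(0.0055847) ≈ -45.06 dB
∠T = (45.00°) − (9.09° + 1.15°) = 34.76°

At ω = 3567 rad/s:
zero (1 + j3567·0.025) = 1 + j89.175 → |·| ≈ 89.181, ∠ ≈ 89.36°
pole (1 + j3567·0.004) = 1 + j14.268 → |·| ≈ 14.303, ∠ ≈ 85.99°
pole (1 + j3567·0.0005) = 1 + j1.7835 → |·| ≈ 2.0447, ∠ ≈ 60.72°
|T| = 0.004 · 89.181 / (14.303 · 2.0447) ≈ 0.012198
Gain = 20 log₁₀(0.012198) ≈ -38.27 dB
∠T = (89.36°) − (85.99° + 60.72°) = -57.35°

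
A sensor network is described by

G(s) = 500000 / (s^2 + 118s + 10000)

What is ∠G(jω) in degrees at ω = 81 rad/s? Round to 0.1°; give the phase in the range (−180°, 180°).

At s = jω = j81:
quadratic: (j81)² + 118·j81 + 10000 = 3439 + j9558 → |·| ≈ 10158, ∠ ≈ 70.21°
∠G = 0.00° − 70.21° = -70.21°

-70.2°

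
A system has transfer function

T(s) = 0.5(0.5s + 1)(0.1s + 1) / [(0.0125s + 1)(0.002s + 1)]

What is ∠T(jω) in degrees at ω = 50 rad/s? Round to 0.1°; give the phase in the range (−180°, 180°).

At ω = 50 rad/s:
zero (1 + j50·0.5) = 1 + j25 → |·| ≈ 25.02, ∠ ≈ 87.71°
zero (1 + j50·0.1) = 1 + j5 → |·| ≈ 5.099, ∠ ≈ 78.69°
pole (1 + j50·0.0125) = 1 + j0.625 → |·| ≈ 1.1792, ∠ ≈ 32.01°
pole (1 + j50·0.002) = 1 + j0.1 → |·| ≈ 1.005, ∠ ≈ 5.71°
∠T = (87.71° + 78.69°) − (32.01° + 5.71°) = 128.68°

128.7°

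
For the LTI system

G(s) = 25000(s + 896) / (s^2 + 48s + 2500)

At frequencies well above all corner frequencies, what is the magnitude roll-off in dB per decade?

-20 dB/decade

Each pole contributes −20 dB/decade at high frequency; each zero contributes +20 dB/decade.
Net: 1 zero(s) − 2 pole(s) → -20 dB/decade.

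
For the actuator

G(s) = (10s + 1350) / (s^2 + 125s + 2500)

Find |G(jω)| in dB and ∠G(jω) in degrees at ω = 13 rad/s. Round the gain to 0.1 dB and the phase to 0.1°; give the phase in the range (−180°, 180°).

Substitute s = j13:
Numerator: 10(j13) + 1350 = 1350 + j130
Denominator: (j13)^2 + 125(j13) + 2500 = 2331 + j1625
|N| = √(1350² + 130²) ≈ 1356.2, ∠N ≈ 5.50°
|D| = √(2331² + 1625²) ≈ 2841.5, ∠D ≈ 34.88°
|G| = 1356.2 / 2841.5 ≈ 0.47728
Gain = 20 log₁₀(0.47728) ≈ -6.42 dB
∠G = 5.50° − 34.88° = -29.38°

-6.4 dB, -29.4°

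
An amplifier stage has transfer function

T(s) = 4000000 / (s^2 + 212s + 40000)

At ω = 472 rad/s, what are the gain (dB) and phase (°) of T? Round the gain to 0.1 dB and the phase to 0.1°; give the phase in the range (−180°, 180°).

At s = jω = j472:
quadratic: (j472)² + 212·j472 + 40000 = -182784 + j100064 → |·| ≈ 2.0838e+05, ∠ ≈ 151.30°
|T| = 4000000 / 2.0838e+05 ≈ 19.196
Gain = 20 log₁₀(19.196) ≈ 25.66 dB
∠T = 0.00° − 151.30° = -151.30°

25.7 dB, -151.3°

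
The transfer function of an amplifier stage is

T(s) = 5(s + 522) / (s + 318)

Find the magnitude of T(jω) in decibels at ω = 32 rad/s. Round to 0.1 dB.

18.3 dB

At s = jω = j32:
zero (s+522): 522 + j32 → |·| = √(522²+32²) = √273508 ≈ 522.98, ∠ = arctan(32/522) ≈ 3.51°
pole (s+318): 318 + j32 → |·| = √(318²+32²) = √102148 ≈ 319.61, ∠ = arctan(32/318) ≈ 5.75°
|T| = 5 · 522.98 / 319.61 ≈ 8.1815
Gain = 20 log₁₀(8.1815) ≈ 18.26 dB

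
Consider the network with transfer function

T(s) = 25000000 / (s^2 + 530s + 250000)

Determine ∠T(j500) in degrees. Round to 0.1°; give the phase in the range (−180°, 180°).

At s = jω = j500:
quadratic: (j500)² + 530·j500 + 250000 = 0 + j265000 → |·| ≈ 2.65e+05, ∠ ≈ 90.00°
∠T = 0.00° − 90.00° = -90.00°

-90.0°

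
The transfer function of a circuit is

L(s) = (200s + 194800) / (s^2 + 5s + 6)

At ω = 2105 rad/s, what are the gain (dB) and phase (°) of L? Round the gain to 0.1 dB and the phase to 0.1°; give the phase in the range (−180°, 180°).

Substitute s = j2105:
Numerator: 200(j2105) + 194800 = 194800 + j421000
Denominator: (j2105)^2 + 5(j2105) + 6 = -4431019 + j10525
|N| = √(194800² + 421000²) ≈ 4.6388e+05, ∠N ≈ 65.17°
|D| = √(4431019² + 10525²) ≈ 4.431e+06, ∠D ≈ 179.86°
|L| = 4.6388e+05 / 4.431e+06 ≈ 0.10469
Gain = 20 log₁₀(0.10469) ≈ -19.60 dB
∠L = 65.17° − 179.86° = -114.69°

-19.6 dB, -114.7°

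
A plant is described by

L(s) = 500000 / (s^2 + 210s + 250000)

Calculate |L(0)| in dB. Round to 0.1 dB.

6.0 dB

L(0) = 500000 / 250000 = 2
20 log₁₀(2) ≈ 6.02 dB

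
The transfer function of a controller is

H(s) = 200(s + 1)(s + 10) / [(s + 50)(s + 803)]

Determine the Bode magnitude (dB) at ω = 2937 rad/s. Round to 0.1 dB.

At s = jω = j2937:
zero (s+1): 1 + j2937 → |·| = √(1²+2937²) = √8625970 ≈ 2937, ∠ = arctan(2937/1) ≈ 89.98°
zero (s+10): 10 + j2937 → |·| = √(10²+2937²) = √8626069 ≈ 2937, ∠ = arctan(2937/10) ≈ 89.80°
pole (s+50): 50 + j2937 → |·| = √(50²+2937²) = √8628469 ≈ 2937.4, ∠ = arctan(2937/50) ≈ 89.02°
pole (s+803): 803 + j2937 → |·| = √(803²+2937²) = √9270778 ≈ 3044.8, ∠ = arctan(2937/803) ≈ 74.71°
|H| = 200 · 8.626e+06 / 8.9438e+06 ≈ 192.89
Gain = 20 log₁₀(192.89) ≈ 45.71 dB

45.7 dB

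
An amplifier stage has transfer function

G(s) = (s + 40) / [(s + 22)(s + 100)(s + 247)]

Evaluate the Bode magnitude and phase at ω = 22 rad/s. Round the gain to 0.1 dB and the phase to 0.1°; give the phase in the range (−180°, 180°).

-84.8 dB, -33.7°

At s = jω = j22:
zero (s+40): 40 + j22 → |·| = √(40²+22²) = √2084 ≈ 45.651, ∠ = arctan(22/40) ≈ 28.81°
pole (s+22): 22 + j22 → |·| = √(22²+22²) = √968 ≈ 31.113, ∠ = arctan(22/22) ≈ 45.00°
pole (s+100): 100 + j22 → |·| = √(100²+22²) = √10484 ≈ 102.39, ∠ = arctan(22/100) ≈ 12.41°
pole (s+247): 247 + j22 → |·| = √(247²+22²) = √61493 ≈ 247.98, ∠ = arctan(22/247) ≈ 5.09°
|G| = 1 · 45.651 / 7.8998e+05 ≈ 5.7788e-05
Gain = 20 log₁₀(5.7788e-05) ≈ -84.76 dB
∠G = 28.81° − 62.50° = -33.69°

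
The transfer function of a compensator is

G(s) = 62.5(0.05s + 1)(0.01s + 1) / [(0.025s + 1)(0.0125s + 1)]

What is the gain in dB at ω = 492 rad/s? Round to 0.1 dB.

At ω = 492 rad/s:
zero (1 + j492·0.05) = 1 + j24.6 → |·| ≈ 24.62, ∠ ≈ 87.67°
zero (1 + j492·0.01) = 1 + j4.92 → |·| ≈ 5.0206, ∠ ≈ 78.51°
pole (1 + j492·0.025) = 1 + j12.3 → |·| ≈ 12.341, ∠ ≈ 85.35°
pole (1 + j492·0.0125) = 1 + j6.15 → |·| ≈ 6.2308, ∠ ≈ 80.76°
|G| = 62.5 · 24.62 · 5.0206 / (12.341 · 6.2308) ≈ 100.47
Gain = 20 log₁₀(100.47) ≈ 40.04 dB

40.0 dB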